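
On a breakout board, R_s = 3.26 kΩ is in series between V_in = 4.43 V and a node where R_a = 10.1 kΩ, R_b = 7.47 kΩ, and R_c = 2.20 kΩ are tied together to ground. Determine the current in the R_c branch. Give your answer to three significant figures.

I ≈ 0.621 mA

Parallel bank: R_p = 1/(1/10.1 + 1/7.47 + 1/2.20) = 1.455 kΩ.
V_A = 4.43 × 1.455/4.715 = 1.367 V.
Branch current I = V_A/R_c = 1.367/2.20 = 0.6213 mA.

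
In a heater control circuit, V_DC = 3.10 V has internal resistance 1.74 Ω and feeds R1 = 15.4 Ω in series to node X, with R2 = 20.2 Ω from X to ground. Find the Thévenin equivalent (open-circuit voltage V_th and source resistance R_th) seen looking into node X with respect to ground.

R1' = 1.74 + 15.4 = 17.14 Ω (source resistance + R1).
V_th is the unloaded tap voltage: V_DC · R2/(R1'+R2) = 3.10 × 0.5410 = 1.677 V.
Zeroing V_DC shorts the top of R1' to ground, so R_th = R1' ‖ R2 = 9.272 Ω.

V_th ≈ 1.68 V, R_th ≈ 9.27 Ω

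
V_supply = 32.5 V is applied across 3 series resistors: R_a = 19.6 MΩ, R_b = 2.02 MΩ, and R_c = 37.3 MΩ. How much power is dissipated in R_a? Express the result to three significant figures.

The common current is I = 32.5/58.92 = 0.5516 µA.
P = I²R = 0.3043 × 19.6 = 5.963 µW.

P ≈ 5.96 µW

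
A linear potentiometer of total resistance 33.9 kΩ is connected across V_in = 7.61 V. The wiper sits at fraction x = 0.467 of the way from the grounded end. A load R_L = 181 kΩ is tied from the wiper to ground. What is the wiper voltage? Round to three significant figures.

The pot divides into 18.07 kΩ above the wiper and 15.83 kΩ below.
Lower segment in parallel with the load: 15.83 ‖ 181 = 14.56 kΩ.
Loaded-divider output: V_out = 7.61 × 0.4462 = 3.396 V.

V_out ≈ 3.40 V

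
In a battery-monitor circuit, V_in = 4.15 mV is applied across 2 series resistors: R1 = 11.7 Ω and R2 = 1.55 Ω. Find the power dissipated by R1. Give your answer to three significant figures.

Series current I = V_in/ΣR = 4.15/13.25 = 0.3132 mA.
V(R1) = I·R = 3.665 mV; P = V·I = 3.665 × 0.3132 = 1.148 µW.

P ≈ 1.15 µW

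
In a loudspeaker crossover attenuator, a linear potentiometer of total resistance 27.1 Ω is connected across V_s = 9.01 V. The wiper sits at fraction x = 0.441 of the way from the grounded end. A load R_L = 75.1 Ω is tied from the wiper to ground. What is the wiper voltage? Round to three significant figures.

Split the track: R_lower = x·R_p = 11.95 Ω, R_upper = (1−x)·R_p = 15.15 Ω.
(x·R_p) ‖ R_L = 10.31 Ω.
V_out = 9.01 × 10.31/(15.15 + 10.31) = 3.649 V.

V_out ≈ 3.65 V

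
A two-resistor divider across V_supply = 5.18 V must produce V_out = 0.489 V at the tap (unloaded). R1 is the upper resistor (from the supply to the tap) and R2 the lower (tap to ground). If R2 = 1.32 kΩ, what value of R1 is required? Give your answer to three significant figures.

The divider ratio is R2/(R1+R2) = 0.489/5.18 = 0.09440.
R1 = R2·(1/k − 1) = 1.32 × 9.593 = 12.66 kΩ.

R1 ≈ 12.7 kΩ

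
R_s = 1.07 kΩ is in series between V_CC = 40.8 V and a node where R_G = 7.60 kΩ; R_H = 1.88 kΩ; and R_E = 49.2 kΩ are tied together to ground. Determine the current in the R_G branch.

Equivalent of the parallel group: R_p = 1.462 kΩ.
V_A by voltage divider: V_A = 40.8 × 1.462/(1.07 + 1.462) = 23.56 V.
I(R_G) = V_A / R_G = 23.56/7.60 = 3.100 mA.

I ≈ 3.10 mA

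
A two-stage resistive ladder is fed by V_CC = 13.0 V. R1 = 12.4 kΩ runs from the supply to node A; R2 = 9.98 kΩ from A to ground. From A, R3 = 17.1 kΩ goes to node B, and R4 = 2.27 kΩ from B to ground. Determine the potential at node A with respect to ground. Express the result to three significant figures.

V_A ≈ 4.51 V

The second stage (R3 + R4 = 19.37 kΩ) loads node A in parallel with R2.
Effective lower resistance at A: R2 ‖ 19.37 = 6.586 kΩ.
So V_A = 13.0 × 0.3469 = 4.510 V.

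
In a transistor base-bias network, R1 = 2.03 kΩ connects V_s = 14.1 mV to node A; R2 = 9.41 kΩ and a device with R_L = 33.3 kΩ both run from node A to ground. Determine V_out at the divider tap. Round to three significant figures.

First combine the lower leg with the load: R2 ‖ R_L = 7.337 kΩ.
Then V_out = V_s · R2'/(R1 + R2') = 14.1 × 7.337/9.367 = 11.04 mV.

V_out ≈ 11.0 mV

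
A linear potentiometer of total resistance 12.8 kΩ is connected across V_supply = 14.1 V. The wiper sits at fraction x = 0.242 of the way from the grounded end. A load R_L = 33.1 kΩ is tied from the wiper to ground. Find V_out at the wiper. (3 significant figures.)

Split the track: R_lower = x·R_p = 3.098 kΩ, R_upper = (1−x)·R_p = 9.702 kΩ.
R_L loads the lower segment: effective lower R = 2.833 kΩ.
Loaded-divider output: V_out = 14.1 × 0.2260 = 3.186 V.
(Unloaded: V_out = x·V_supply = 3.41 V.)

V_out ≈ 3.19 V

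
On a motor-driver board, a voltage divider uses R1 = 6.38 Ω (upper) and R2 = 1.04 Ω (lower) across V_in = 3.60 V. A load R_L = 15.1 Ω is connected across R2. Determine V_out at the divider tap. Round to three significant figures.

R2 ‖ R_L = (1.04 × 15.1)/(1.04 + 15.1) = 0.9730 Ω.
Voltage divider with the loaded lower leg: V_out = 3.60 × 0.9730/(6.38 + 0.9730) = 3.60 × 0.1323 = 0.4764 V.
(Unloaded it would be 0.505 V; the load pulls it down.)

V_out ≈ 0.476 V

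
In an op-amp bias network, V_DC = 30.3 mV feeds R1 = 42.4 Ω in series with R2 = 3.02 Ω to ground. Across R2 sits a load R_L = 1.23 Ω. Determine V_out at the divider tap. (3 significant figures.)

R2 ‖ R_L = (3.02 × 1.23)/(3.02 + 1.23) = 0.8740 Ω.
Voltage divider with the loaded lower leg: V_out = 30.3 × 0.8740/(42.4 + 0.8740) = 30.3 × 0.02020 = 0.6120 mV.

V_out ≈ 0.612 mV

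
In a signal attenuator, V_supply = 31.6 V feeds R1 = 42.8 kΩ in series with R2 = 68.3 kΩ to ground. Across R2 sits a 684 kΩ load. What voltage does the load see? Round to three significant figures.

V_out ≈ 18.7 V

R2 ‖ R_L = (68.3 × 684)/(68.3 + 684) = 62.10 kΩ.
Now apply the divider: V_out = 31.6 × 0.5920 = 18.71 V.
(Unloaded it would be 19.4 V; the load pulls it down.)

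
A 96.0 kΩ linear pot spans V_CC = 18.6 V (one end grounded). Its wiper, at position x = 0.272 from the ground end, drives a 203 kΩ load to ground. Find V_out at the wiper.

The pot divides into 69.89 kΩ above the wiper and 26.11 kΩ below.
Lower segment in parallel with the load: 26.11 ‖ 203 = 23.14 kΩ.
Then V_out = V_CC · 23.14/(69.89 + 23.14) = 4.626 V.

V_out ≈ 4.63 V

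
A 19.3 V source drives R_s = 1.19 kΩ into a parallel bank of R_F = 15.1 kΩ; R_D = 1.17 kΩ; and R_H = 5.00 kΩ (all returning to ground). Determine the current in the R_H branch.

I ≈ 1.65 mA

Parallel bank: R_p = 1/(1/15.1 + 1/1.17 + 1/5.00) = 0.8921 kΩ.
Node voltage V_A = V_CC · R_p/(R_s + R_p) = 19.3 × 0.4285 = 8.269 V.
Branch current I = V_A/R_H = 8.269/5.00 = 1.654 mA.
(Equivalently: I_total = 9.269 mA, then current-divider fraction G_k/ΣG = 0.1784.)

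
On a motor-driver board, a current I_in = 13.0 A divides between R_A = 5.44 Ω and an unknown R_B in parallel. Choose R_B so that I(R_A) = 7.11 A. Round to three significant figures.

In a two-way split, I_A/I_in = R_B/(R_A + R_B).
With f = 0.5469, R_B = R_A · f/(1−f) = 5.44 × 1.207 = 6.567 Ω.

R_B ≈ 6.57 Ω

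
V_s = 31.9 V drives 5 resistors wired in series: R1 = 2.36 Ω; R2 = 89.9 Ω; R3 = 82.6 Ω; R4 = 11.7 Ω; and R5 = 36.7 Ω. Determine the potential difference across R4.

Total series resistance ΣR = 2.36 + 89.9 + 82.6 + 11.7 + 36.7 = 223.3 Ω.
Voltage divider: V = V_s · (11.70 / 223.3) = 31.9 × 0.05241 = 1.672 V.

V ≈ 1.67 V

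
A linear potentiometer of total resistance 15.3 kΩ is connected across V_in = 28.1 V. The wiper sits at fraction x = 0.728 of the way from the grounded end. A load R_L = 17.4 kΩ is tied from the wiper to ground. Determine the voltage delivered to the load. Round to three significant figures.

V_out ≈ 17.4 V

Split the track: R_lower = x·R_p = 11.14 kΩ, R_upper = (1−x)·R_p = 4.162 kΩ.
R_L loads the lower segment: effective lower R = 6.791 kΩ.
Then V_out = V_in · 6.791/(4.162 + 6.791) = 17.42 V.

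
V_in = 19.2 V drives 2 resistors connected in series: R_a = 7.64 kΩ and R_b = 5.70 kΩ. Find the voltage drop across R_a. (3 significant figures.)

V ≈ 11.0 V

Series total: ΣR = 7.64 + 5.70 = 13.34 kΩ.
By the voltage-divider rule, V = 19.2 × 7.640/13.34 = 11.00 V.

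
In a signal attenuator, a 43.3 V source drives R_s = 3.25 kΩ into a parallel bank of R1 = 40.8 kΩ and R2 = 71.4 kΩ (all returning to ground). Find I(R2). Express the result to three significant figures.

Combine the parallel branches: R_p = (1/40.8 + 1/71.4)⁻¹ = 25.96 kΩ.
V_A = 43.3 × 25.96/29.21 = 38.48 V.
I(R2) = V_A / R2 = 38.48/71.4 = 0.5390 mA.

I ≈ 0.539 mA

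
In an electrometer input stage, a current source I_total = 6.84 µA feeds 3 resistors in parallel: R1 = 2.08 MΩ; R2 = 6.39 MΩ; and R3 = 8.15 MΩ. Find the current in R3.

I ≈ 1.10 µA

ΣG = 1/2.08 + 1/6.39 + 1/8.15 = 0.7600.
R3 takes the fraction G_k/ΣG = 0.1227/0.7600 = 0.1615, so I = 6.84 × 0.1615 = 1.104 µA.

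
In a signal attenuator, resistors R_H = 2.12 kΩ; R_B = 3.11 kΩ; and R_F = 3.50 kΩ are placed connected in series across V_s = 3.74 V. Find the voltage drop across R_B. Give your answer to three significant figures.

Series total: ΣR = 2.12 + 3.11 + 3.50 = 8.730 kΩ.
Voltage divider: V = V_s · (3.110 / 8.730) = 3.74 × 0.3562 = 1.332 V.

V ≈ 1.33 V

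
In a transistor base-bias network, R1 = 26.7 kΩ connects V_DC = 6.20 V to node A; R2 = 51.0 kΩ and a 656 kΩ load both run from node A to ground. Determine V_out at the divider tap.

V_out ≈ 3.96 V

R2 ‖ R_L = (51.0 × 656)/(51.0 + 656) = 47.32 kΩ.
Then V_out = V_DC · R2'/(R1 + R2') = 6.20 × 47.32/74.02 = 3.964 V.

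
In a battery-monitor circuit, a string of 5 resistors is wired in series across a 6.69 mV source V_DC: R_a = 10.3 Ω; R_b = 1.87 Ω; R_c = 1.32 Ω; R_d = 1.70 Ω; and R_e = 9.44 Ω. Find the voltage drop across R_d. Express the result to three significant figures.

V ≈ 0.462 mV

ΣR = 10.3 + 1.87 + 1.32 + 1.70 + 9.44 = 24.63 Ω.
V = V_DC · R/ΣR = 6.69 × 0.06902 = 0.4618 mV.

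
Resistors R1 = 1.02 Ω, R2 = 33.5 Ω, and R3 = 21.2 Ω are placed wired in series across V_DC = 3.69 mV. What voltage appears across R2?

V ≈ 2.22 mV

Total series resistance ΣR = 1.02 + 33.5 + 21.2 = 55.72 Ω.
By the voltage-divider rule, V = 3.69 × 33.50/55.72 = 2.219 mV.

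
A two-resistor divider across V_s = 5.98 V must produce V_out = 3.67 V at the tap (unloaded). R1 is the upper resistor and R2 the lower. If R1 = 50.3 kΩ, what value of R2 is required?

V_out/V_s = R2/(R1+R2) = 0.6137.
R2 = R1 · 0.6137/(1 − 0.6137) = 79.91 kΩ.

R2 ≈ 79.9 kΩ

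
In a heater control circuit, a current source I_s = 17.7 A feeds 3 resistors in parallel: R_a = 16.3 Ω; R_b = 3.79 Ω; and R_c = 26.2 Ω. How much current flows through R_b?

I ≈ 12.9 A

Conductances: ΣG = 1/16.3 + 1/3.79 + 1/26.2 = 0.3634 (1/Ω).
R_b takes the fraction G_k/ΣG = 0.2639/0.3634 = 0.7261, so I = 17.7 × 0.7261 = 12.85 A.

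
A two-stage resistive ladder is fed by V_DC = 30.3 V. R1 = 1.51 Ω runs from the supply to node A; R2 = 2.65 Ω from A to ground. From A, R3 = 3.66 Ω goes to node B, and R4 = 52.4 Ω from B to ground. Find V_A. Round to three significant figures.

Looking into the second stage from A: R3 + R4 = 56.06 Ω appears in parallel with R2.
R2 ‖ (R3+R4) = 2.530 Ω.
So V_A = 30.3 × 0.6263 = 18.98 V.

V_A ≈ 19.0 V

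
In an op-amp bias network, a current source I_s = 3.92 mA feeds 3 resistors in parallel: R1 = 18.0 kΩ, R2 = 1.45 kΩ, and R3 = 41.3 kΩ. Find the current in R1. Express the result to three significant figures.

Total conductance ΣG = 1/18.0 + 1/1.45 + 1/41.3 = 0.7694 (units of 1/kΩ).
By the current-divider rule, I = I_s · G_k/ΣG = 3.92 × 0.07220 = 0.2830 mA.

I ≈ 0.283 mA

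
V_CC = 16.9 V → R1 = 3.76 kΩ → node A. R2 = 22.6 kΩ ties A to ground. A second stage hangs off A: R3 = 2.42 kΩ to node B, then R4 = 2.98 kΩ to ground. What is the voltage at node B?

Looking into the second stage from A: R3 + R4 = 5.400 kΩ appears in parallel with R2.
R2 ‖ (R3+R4) = 4.359 kΩ.
First divider: V_A = V_CC · 4.359/(3.76 + 4.359) = 9.073 V.
Stage 2 is unloaded, so V_B = V_A · R4/(R3+R4) = 9.073 × 2.98/5.400 = 5.007 V.

V_B ≈ 5.01 V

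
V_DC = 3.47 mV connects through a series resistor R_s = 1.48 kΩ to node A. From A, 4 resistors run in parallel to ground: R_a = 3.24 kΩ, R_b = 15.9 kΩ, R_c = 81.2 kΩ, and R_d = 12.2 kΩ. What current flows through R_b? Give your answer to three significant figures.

Parallel bank: R_p = 1/(1/3.24 + 1/15.9 + 1/81.2 + 1/12.2) = 2.147 kΩ.
Node voltage V_A = V_DC · R_p/(R_s + R_p) = 3.47 × 0.5919 = 2.054 mV.
Branch current I = V_A/R_b = 2.054/15.9 = 0.1292 µA.

I ≈ 0.129 µA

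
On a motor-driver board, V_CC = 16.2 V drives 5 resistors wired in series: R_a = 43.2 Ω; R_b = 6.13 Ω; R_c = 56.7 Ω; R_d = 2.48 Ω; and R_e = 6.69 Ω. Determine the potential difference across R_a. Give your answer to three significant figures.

V ≈ 6.08 V

ΣR = 43.2 + 6.13 + 56.7 + 2.48 + 6.69 = 115.2 Ω.
Voltage divider: V = V_CC · (43.20 / 115.2) = 16.2 × 0.3750 = 6.075 V.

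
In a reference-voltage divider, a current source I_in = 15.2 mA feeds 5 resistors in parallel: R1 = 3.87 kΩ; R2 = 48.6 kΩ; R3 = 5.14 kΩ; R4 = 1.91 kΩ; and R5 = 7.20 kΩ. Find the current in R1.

Total conductance ΣG = 1/3.87 + 1/48.6 + 1/5.14 + 1/1.91 + 1/7.20 = 1.136 (units of 1/kΩ).
R1 takes the fraction G_k/ΣG = 0.2584/1.136 = 0.2275, so I = 15.2 × 0.2275 = 3.458 mA.

I ≈ 3.46 mA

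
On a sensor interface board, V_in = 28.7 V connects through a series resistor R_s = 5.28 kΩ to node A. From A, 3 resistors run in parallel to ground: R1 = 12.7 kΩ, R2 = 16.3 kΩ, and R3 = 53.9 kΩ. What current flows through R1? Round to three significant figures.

Parallel bank: R_p = 1/(1/12.7 + 1/16.3 + 1/53.9) = 6.303 kΩ.
Node voltage V_A = V_in · R_p/(R_s + R_p) = 28.7 × 0.5442 = 15.62 V.
I(R1) = V_A / R1 = 15.62/12.7 = 1.230 mA.
(Equivalently: I_total = 2.478 mA, then current-divider fraction G_k/ΣG = 0.4963.)

I ≈ 1.23 mA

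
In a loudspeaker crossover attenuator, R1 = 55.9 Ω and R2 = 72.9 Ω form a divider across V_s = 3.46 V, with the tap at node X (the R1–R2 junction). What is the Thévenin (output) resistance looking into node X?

Zeroing V_s shorts the top of R1 to ground, so R_th = R1 ‖ R2 = 31.64 Ω.

R_th ≈ 31.6 Ω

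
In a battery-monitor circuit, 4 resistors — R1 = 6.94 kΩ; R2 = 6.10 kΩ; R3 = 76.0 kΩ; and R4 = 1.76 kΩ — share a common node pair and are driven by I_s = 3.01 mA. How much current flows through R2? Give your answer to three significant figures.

I ≈ 0.555 mA

ΣG = 1/6.94 + 1/6.10 + 1/76.0 + 1/1.76 = 0.8894.
R2 takes the fraction G_k/ΣG = 0.1639/0.8894 = 0.1843, so I = 3.01 × 0.1843 = 0.5548 mA.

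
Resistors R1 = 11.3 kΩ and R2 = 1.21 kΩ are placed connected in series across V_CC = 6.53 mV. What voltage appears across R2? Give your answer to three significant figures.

ΣR = 11.3 + 1.21 = 12.51 kΩ.
Voltage divider: V = V_CC · (1.210 / 12.51) = 6.53 × 0.09672 = 0.6316 mV.

V ≈ 0.632 mV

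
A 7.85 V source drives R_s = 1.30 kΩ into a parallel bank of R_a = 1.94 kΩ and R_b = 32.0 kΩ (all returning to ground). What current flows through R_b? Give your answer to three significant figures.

I ≈ 0.143 mA

Combine the parallel branches: R_p = (1/1.94 + 1/32.0)⁻¹ = 1.829 kΩ.
Node voltage V_A = V_s · R_p/(R_s + R_p) = 7.85 × 0.5845 = 4.589 V.
I(R_b) = V_A / R_b = 4.589/32.0 = 0.1434 mA.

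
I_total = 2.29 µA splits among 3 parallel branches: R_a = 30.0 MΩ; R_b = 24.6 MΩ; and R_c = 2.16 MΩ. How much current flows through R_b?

Total conductance ΣG = 1/30.0 + 1/24.6 + 1/2.16 = 0.5369 (units of 1/MΩ).
R_b takes the fraction G_k/ΣG = 0.04065/0.5369 = 0.07571, so I = 2.29 × 0.07571 = 0.1734 µA.

I ≈ 0.173 µA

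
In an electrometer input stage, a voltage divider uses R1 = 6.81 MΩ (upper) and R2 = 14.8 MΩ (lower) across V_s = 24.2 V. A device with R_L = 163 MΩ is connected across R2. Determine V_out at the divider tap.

First combine the lower leg with the load: R2 ‖ R_L = 13.57 MΩ.
Now apply the divider: V_out = 24.2 × 0.6658 = 16.11 V.
(Unloaded it would be 16.6 V; the load pulls it down.)

V_out ≈ 16.1 V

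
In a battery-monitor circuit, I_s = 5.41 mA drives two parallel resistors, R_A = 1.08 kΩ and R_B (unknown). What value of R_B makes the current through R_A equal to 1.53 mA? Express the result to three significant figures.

Two-branch current divider: I_A = I_s · R_B/(R_A + R_B).
1.53/5.41 = R_B/(R_A + R_B) → R_B = R_A · (0.2828)/(1 − 0.2828) = 1.08 × 0.3943 = 0.4259 kΩ.

R_B ≈ 0.426 kΩ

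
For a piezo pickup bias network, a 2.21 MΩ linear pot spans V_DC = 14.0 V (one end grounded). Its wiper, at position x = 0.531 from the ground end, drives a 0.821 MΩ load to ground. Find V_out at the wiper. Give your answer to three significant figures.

The pot divides into 1.036 MΩ above the wiper and 1.174 MΩ below.
Lower segment in parallel with the load: 1.174 ‖ 0.821 = 0.4831 MΩ.
V_out = 14.0 × 0.4831/(1.036 + 0.4831) = 4.451 V.
(Unloaded: V_out = x·V_DC = 7.43 V.)

V_out ≈ 4.45 V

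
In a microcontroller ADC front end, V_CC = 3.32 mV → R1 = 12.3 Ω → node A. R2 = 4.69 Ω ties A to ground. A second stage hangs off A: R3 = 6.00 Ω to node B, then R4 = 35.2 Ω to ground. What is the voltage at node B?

The second stage (R3 + R4 = 41.20 Ω) loads node A in parallel with R2.
R2 ‖ (R3+R4) = 4.211 Ω.
So V_A = 3.32 × 0.2550 = 0.8467 mV.
V_B = V_A × 0.8544 = 0.7234 mV.

V_B ≈ 0.723 mV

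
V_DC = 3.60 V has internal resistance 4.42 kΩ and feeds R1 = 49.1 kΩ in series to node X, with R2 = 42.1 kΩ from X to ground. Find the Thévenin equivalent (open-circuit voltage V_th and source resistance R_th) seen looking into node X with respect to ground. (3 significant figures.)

V_th ≈ 1.59 V, R_th ≈ 23.6 kΩ

R1' = 4.42 + 49.1 = 53.52 kΩ (source resistance + R1).
With X open, the divider is unloaded: V_th = 3.60 × 42.1/95.62 = 1.585 V.
With V_DC suppressed (replaced by a short), R_th = R1' ‖ R2 = (53.52 × 42.1)/(53.52 + 42.1) = 23.56 kΩ.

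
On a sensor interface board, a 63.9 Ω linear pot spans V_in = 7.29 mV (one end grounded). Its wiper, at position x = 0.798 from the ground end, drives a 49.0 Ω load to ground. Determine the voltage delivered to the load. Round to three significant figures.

V_out ≈ 4.81 mV

Split the track: R_lower = x·R_p = 50.99 Ω, R_upper = (1−x)·R_p = 12.91 Ω.
R_L loads the lower segment: effective lower R = 24.99 Ω.
Loaded-divider output: V_out = 7.29 × 0.6594 = 4.807 mV.
(Unloaded: V_out = x·V_in = 5.82 mV.)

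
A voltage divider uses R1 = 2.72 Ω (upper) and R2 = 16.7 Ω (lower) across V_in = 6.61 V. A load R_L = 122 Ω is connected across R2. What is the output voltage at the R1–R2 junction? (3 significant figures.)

V_out ≈ 5.58 V

The load sits in parallel with R2, giving an effective lower resistance R2' = R2·R_L/(R2+R_L) = 14.69 Ω.
Voltage divider with the loaded lower leg: V_out = 6.61 × 14.69/(2.72 + 14.69) = 6.61 × 0.8438 = 5.577 V.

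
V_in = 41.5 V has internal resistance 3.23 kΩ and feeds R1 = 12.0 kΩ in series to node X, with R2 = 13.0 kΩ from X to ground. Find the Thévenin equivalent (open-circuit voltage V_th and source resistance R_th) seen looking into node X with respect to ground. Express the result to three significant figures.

R1' = 3.23 + 12.0 = 15.23 kΩ (source resistance + R1).
With X open, the divider is unloaded: V_th = 41.5 × 13.0/28.23 = 19.11 V.
Looking into X with the source shorted: R_th = R1'·R2/(R1'+R2) = 15.23 × 13.0/28.23 = 7.013 kΩ.

V_th ≈ 19.1 V, R_th ≈ 7.01 kΩ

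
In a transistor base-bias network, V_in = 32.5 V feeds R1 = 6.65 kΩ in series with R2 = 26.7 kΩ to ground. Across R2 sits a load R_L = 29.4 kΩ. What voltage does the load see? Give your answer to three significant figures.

V_out ≈ 22.0 V

First combine the lower leg with the load: R2 ‖ R_L = 13.99 kΩ.
Now apply the divider: V_out = 32.5 × 0.6778 = 22.03 V.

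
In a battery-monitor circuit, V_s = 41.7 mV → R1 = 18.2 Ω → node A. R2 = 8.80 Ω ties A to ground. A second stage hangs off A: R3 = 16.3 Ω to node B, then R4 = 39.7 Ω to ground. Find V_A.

The second stage (R3 + R4 = 56.00 Ω) loads node A in parallel with R2.
Effective lower resistance at A: R2 ‖ 56.00 = 7.605 Ω.
First divider: V_A = V_s · 7.605/(18.2 + 7.605) = 12.29 mV.

V_A ≈ 12.3 mV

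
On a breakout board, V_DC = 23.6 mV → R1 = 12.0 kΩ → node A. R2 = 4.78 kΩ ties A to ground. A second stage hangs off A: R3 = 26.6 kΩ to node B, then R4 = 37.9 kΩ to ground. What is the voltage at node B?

The second stage (R3 + R4 = 64.50 kΩ) loads node A in parallel with R2.
R2 ‖ (R3+R4) = 4.450 kΩ.
So V_A = 23.6 × 0.2705 = 6.384 mV.
Stage 2 is unloaded, so V_B = V_A · R4/(R3+R4) = 6.384 × 37.9/64.50 = 3.751 mV.

V_B ≈ 3.75 mV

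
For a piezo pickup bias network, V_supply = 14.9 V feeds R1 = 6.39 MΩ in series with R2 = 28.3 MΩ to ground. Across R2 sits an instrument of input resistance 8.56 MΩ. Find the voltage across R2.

V_out ≈ 7.55 V

R2 ‖ R_L = (28.3 × 8.56)/(28.3 + 8.56) = 6.572 MΩ.
Now apply the divider: V_out = 14.9 × 0.5070 = 7.555 V.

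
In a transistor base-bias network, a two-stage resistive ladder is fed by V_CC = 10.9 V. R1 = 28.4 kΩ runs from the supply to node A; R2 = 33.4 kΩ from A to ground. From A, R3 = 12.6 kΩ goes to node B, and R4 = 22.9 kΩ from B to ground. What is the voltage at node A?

V_A ≈ 4.11 V

The second stage (R3 + R4 = 35.50 kΩ) loads node A in parallel with R2.
R2 ‖ (R3+R4) = 17.21 kΩ.
V_A = 10.9 × 17.21/(28.4 + 17.21) = 4.113 V.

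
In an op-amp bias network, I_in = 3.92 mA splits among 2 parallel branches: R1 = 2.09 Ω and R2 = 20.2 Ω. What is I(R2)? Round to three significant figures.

With just two branches, the current splits inversely with resistance.
So I = 3.92 × 2.09/22.29 = 0.3676 mA.

I ≈ 0.368 mA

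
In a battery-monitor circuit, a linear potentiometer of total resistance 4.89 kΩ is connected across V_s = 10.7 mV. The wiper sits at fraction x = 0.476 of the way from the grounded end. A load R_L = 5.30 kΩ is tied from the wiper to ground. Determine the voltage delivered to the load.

Split the track: R_lower = x·R_p = 2.328 kΩ, R_upper = (1−x)·R_p = 2.562 kΩ.
R_L loads the lower segment: effective lower R = 1.617 kΩ.
Then V_out = V_s · 1.617/(2.562 + 1.617) = 4.140 mV.

V_out ≈ 4.14 mV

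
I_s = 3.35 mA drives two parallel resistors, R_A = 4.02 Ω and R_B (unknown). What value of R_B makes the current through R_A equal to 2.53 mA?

The fraction through R_A equals R_B/(R_A+R_B).
With f = 0.7552, R_B = R_A · f/(1−f) = 4.02 × 3.085 = 12.40 Ω.

R_B ≈ 12.4 Ω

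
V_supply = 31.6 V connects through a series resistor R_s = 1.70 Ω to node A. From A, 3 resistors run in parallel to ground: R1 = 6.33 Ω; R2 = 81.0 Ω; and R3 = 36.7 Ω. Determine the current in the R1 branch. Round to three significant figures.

Equivalent of the parallel group: R_p = 5.061 Ω.
V_A = 31.6 × 5.061/6.761 = 23.65 V.
I(R1) = V_A / R1 = 23.65/6.33 = 3.737 A.

I ≈ 3.74 A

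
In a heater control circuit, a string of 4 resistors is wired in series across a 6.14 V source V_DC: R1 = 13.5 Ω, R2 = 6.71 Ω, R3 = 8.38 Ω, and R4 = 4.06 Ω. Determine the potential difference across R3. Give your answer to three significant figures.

Total series resistance ΣR = 13.5 + 6.71 + 8.38 + 4.06 = 32.65 Ω.
By the voltage-divider rule, V = 6.14 × 8.380/32.65 = 1.576 V.

V ≈ 1.58 V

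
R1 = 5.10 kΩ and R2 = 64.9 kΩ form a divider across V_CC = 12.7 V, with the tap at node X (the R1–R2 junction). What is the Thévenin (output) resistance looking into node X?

R_th ≈ 4.73 kΩ

Zeroing V_CC shorts the top of R1 to ground, so R_th = R1 ‖ R2 = 4.728 kΩ.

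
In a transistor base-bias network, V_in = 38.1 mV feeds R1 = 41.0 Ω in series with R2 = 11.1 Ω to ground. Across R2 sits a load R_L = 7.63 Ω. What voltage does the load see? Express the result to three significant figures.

First combine the lower leg with the load: R2 ‖ R_L = 4.522 Ω.
Now apply the divider: V_out = 38.1 × 0.09933 = 3.785 mV.
(Unloaded it would be 8.12 mV; the load pulls it down.)

V_out ≈ 3.78 mV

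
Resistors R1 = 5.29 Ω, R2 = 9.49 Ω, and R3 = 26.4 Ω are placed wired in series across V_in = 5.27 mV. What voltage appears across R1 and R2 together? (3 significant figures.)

V ≈ 1.89 mV

Series total: ΣR = 5.29 + 9.49 + 26.4 = 41.18 Ω.
R_{R1..R2} = 5.29 + 9.49 = 14.78 Ω.
Voltage divider: V = V_in · (14.78 / 41.18) = 5.27 × 0.3589 = 1.891 mV.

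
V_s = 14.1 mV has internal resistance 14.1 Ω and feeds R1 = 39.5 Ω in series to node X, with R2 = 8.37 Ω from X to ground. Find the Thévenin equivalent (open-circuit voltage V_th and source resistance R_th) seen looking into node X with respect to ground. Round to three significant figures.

V_th ≈ 1.90 mV, R_th ≈ 7.24 Ω

R1' = 14.1 + 39.5 = 53.60 Ω (source resistance + R1).
Open-circuit (no load on X): V_th = V_s · R2/(R1' + R2) = 14.1 × 8.37/(53.60 + 8.37) = 1.904 mV.
With V_s suppressed (replaced by a short), R_th = R1' ‖ R2 = (53.60 × 8.37)/(53.60 + 8.37) = 7.240 Ω.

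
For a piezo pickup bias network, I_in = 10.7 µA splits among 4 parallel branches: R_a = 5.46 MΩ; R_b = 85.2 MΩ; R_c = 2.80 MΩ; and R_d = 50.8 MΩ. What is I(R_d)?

I ≈ 0.368 µA

Conductances: ΣG = 1/5.46 + 1/85.2 + 1/2.80 + 1/50.8 = 0.5717 (1/MΩ).
By the current-divider rule, I = I_in · G_k/ΣG = 10.7 × 0.03443 = 0.3684 µA.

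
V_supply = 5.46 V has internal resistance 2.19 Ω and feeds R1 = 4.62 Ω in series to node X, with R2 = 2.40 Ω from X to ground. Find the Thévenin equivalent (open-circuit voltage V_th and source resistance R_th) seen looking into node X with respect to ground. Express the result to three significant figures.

V_th ≈ 1.42 V, R_th ≈ 1.77 Ω

R1' = 2.19 + 4.62 = 6.810 Ω (source resistance + R1).
With X open, the divider is unloaded: V_th = 5.46 × 2.40/9.210 = 1.423 V.
Looking into X with the source shorted: R_th = R1'·R2/(R1'+R2) = 6.810 × 2.40/9.210 = 1.775 Ω.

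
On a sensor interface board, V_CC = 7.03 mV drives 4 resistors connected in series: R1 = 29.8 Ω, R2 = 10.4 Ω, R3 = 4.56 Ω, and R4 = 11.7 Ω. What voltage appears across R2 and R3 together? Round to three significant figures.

V ≈ 1.86 mV

Series total: ΣR = 29.8 + 10.4 + 4.56 + 11.7 = 56.46 Ω.
R_{R2..R3} = 10.4 + 4.56 = 14.96 Ω.
Voltage divider: V = V_CC · (14.96 / 56.46) = 7.03 × 0.2650 = 1.863 mV.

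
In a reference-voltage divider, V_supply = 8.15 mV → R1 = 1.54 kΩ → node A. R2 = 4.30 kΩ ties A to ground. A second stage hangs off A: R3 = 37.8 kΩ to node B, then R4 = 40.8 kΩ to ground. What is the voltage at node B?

V_B ≈ 3.07 mV

Node A sees R2 in parallel with the series input of stage 2, R3 + R4 = 78.60 kΩ.
Effective lower resistance at A: R2 ‖ 78.60 = 4.077 kΩ.
So V_A = 8.15 × 0.7258 = 5.916 mV.
Then the unloaded second divider: V_B = V_A × R4/(R3+R4) = 5.916 × 0.5191 = 3.071 mV.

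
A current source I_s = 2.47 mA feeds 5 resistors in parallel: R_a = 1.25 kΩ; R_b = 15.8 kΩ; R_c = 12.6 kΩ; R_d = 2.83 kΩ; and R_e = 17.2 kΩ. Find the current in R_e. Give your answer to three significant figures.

Total conductance ΣG = 1/1.25 + 1/15.8 + 1/12.6 + 1/2.83 + 1/17.2 = 1.354 (units of 1/kΩ).
R_e takes the fraction G_k/ΣG = 0.05814/1.354 = 0.04293, so I = 2.47 × 0.04293 = 0.1060 mA.

I ≈ 0.106 mA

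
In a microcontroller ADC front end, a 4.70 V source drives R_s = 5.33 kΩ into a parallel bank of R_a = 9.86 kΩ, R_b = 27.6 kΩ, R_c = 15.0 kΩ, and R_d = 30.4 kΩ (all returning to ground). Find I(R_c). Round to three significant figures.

Combine the parallel branches: R_p = (1/9.86 + 1/27.6 + 1/15.0 + 1/30.4)⁻¹ = 4.216 kΩ.
V_A by voltage divider: V_A = 4.70 × 4.216/(5.33 + 4.216) = 2.076 V.
Branch current I = V_A/R_c = 2.076/15.0 = 0.1384 mA.

I ≈ 0.138 mA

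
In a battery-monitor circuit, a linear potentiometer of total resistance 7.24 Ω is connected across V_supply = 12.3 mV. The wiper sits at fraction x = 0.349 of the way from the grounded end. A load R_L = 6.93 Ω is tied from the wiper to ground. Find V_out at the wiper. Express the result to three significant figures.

Lower segment x·R_p = 2.527 Ω; upper segment (1−x)·R_p = 4.713 Ω.
(x·R_p) ‖ R_L = 1.852 Ω.
Loaded-divider output: V_out = 12.3 × 0.2821 = 3.469 mV.

V_out ≈ 3.47 mV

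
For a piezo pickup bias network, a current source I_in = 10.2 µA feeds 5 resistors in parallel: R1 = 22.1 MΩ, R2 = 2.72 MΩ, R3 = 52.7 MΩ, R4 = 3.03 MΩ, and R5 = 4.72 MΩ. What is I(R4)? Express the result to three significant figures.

ΣG = 1/22.1 + 1/2.72 + 1/52.7 + 1/3.03 + 1/4.72 = 0.9738.
R4 takes the fraction G_k/ΣG = 0.3300/0.9738 = 0.3389, so I = 10.2 × 0.3389 = 3.457 µA.

I ≈ 3.46 µA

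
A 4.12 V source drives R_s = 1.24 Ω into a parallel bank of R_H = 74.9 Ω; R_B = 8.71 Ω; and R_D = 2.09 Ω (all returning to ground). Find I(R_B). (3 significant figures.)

I ≈ 0.270 A

Combine the parallel branches: R_p = (1/74.9 + 1/8.71 + 1/2.09)⁻¹ = 1.648 Ω.
Node voltage V_A = V_CC · R_p/(R_s + R_p) = 4.12 × 0.5707 = 2.351 V.
I(R_B) = V_A / R_B = 2.351/8.71 = 0.2700 A.
(Check via current divider: I_total = 1.426 A; share G_k/ΣG = 0.1893 → same result.)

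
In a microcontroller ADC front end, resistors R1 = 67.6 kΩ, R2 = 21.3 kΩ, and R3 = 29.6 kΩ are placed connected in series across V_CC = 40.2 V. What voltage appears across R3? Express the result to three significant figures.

ΣR = 67.6 + 21.3 + 29.6 = 118.5 kΩ.
V = V_CC · R/ΣR = 40.2 × 0.2498 = 10.04 V.

V ≈ 10.0 V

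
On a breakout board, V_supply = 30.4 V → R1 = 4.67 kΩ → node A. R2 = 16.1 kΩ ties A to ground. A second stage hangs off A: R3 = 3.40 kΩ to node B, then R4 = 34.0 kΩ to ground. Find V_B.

Looking into the second stage from A: R3 + R4 = 37.40 kΩ appears in parallel with R2.
R2 ‖ (R3+R4) = 11.25 kΩ.
So V_A = 30.4 × 0.7067 = 21.49 V.
V_B = V_A × 0.9091 = 19.53 V.

V_B ≈ 19.5 V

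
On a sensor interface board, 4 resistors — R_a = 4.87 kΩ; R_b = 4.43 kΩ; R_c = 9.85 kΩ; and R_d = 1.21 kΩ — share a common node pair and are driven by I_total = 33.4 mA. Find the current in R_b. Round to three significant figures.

I ≈ 5.55 mA

Conductances: ΣG = 1/4.87 + 1/4.43 + 1/9.85 + 1/1.21 = 1.359 (1/kΩ).
Current divider: I(R_b) = I_total · G_k/ΣG = 33.4 × (0.2257/1.359) = 33.4 × 0.1661 = 5.548 mA.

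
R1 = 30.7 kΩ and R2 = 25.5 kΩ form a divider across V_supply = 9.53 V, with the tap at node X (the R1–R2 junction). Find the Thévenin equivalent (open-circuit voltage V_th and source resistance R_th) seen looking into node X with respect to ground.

Open-circuit (no load on X): V_th = V_supply · R2/(R1 + R2) = 9.53 × 25.5/(30.70 + 25.5) = 4.324 V.
With V_supply suppressed (replaced by a short), R_th = R1 ‖ R2 = (30.70 × 25.5)/(30.70 + 25.5) = 13.93 kΩ.

V_th ≈ 4.32 V, R_th ≈ 13.9 kΩ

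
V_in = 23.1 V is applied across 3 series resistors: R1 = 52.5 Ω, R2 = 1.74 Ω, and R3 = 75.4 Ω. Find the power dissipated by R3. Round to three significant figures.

The common current is I = 23.1/129.6 = 0.1782 A.
P(R3) = I²·R3 = (0.1782)² × 75.4 = 2.394 W.

P ≈ 2.39 W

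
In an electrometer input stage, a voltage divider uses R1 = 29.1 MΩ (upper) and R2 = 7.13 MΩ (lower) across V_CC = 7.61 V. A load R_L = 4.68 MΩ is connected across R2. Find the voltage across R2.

First combine the lower leg with the load: R2 ‖ R_L = 2.825 MΩ.
Then V_out = V_CC · R2'/(R1 + R2') = 7.61 × 2.825/31.93 = 0.6735 V.
(Unloaded it would be 1.50 V; the load pulls it down.)

V_out ≈ 0.673 V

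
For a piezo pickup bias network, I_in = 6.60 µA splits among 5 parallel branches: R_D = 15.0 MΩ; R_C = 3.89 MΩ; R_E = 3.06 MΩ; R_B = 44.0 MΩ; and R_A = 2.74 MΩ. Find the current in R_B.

Total conductance ΣG = 1/15.0 + 1/3.89 + 1/3.06 + 1/44.0 + 1/2.74 = 1.038 (units of 1/MΩ).
R_B takes the fraction G_k/ΣG = 0.02273/1.038 = 0.02189, so I = 6.60 × 0.02189 = 0.1445 µA.

I ≈ 0.144 µA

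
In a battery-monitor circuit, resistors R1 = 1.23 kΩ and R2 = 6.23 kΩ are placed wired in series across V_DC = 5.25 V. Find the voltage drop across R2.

Series total: ΣR = 1.23 + 6.23 = 7.460 kΩ.
Voltage divider: V = V_DC · (6.230 / 7.460) = 5.25 × 0.8351 = 4.384 V.

V ≈ 4.38 V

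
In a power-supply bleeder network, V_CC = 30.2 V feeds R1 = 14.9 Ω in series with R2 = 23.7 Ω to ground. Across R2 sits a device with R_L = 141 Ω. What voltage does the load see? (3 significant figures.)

First combine the lower leg with the load: R2 ‖ R_L = 20.29 Ω.
Then V_out = V_CC · R2'/(R1 + R2') = 30.2 × 20.29/35.19 = 17.41 V.

V_out ≈ 17.4 V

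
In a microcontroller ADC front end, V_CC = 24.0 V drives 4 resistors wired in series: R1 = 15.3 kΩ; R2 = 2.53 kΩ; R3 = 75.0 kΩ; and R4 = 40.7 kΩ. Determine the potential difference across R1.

V ≈ 2.75 V

ΣR = 15.3 + 2.53 + 75.0 + 40.7 = 133.5 kΩ.
Voltage divider: V = V_CC · (15.30 / 133.5) = 24.0 × 0.1146 = 2.750 V.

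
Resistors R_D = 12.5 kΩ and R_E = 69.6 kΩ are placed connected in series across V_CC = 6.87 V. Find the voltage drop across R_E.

Total series resistance ΣR = 12.5 + 69.6 = 82.10 kΩ.
By the voltage-divider rule, V = 6.87 × 69.60/82.10 = 5.824 V.

V ≈ 5.82 V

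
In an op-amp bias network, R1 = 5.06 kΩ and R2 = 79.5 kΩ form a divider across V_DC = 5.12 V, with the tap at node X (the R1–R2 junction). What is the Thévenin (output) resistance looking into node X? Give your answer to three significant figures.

With V_DC suppressed (replaced by a short), R_th = R1 ‖ R2 = (5.060 × 79.5)/(5.060 + 79.5) = 4.757 kΩ.

R_th ≈ 4.76 kΩ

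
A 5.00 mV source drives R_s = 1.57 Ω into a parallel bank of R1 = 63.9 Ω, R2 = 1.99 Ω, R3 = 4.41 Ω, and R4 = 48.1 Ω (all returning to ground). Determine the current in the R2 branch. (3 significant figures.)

Parallel bank: R_p = 1/(1/63.9 + 1/1.99 + 1/4.41 + 1/48.1) = 1.306 Ω.
V_A by voltage divider: V_A = 5.00 × 1.306/(1.57 + 1.306) = 2.270 mV.
I(R2) = V_A / R2 = 2.270/1.99 = 1.141 mA.
(Check via current divider: I_total = 1.739 mA; share G_k/ΣG = 0.6563 → same result.)

I ≈ 1.14 mA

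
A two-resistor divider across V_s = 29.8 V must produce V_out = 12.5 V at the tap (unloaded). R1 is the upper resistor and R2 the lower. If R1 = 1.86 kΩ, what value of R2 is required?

V_out/V_s = R2/(R1+R2) = 0.4195.
R2 = R1 · 0.4195/(1 − 0.4195) = 1.344 kΩ.

R2 ≈ 1.34 kΩ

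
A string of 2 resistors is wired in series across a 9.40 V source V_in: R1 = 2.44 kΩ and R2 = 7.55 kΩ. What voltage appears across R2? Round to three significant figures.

V ≈ 7.10 V

ΣR = 2.44 + 7.55 = 9.990 kΩ.
V = V_in · R/ΣR = 9.40 × 0.7558 = 7.104 V.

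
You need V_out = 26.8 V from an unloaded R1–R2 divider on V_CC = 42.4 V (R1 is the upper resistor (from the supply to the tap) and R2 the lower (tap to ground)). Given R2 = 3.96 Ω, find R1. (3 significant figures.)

R1 ≈ 2.31 Ω

The divider ratio is R2/(R1+R2) = 26.8/42.4 = 0.6321.
R1 = R2·(1/k − 1) = 3.96 × 0.5821 = 2.305 Ω.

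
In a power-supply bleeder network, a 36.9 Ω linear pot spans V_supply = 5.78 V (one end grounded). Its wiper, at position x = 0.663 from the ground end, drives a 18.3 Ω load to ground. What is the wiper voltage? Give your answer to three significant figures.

V_out ≈ 2.64 V

The pot divides into 12.44 Ω above the wiper and 24.46 Ω below.
R_L loads the lower segment: effective lower R = 10.47 Ω.
V_out = 5.78 × 10.47/(12.44 + 10.47) = 2.642 V.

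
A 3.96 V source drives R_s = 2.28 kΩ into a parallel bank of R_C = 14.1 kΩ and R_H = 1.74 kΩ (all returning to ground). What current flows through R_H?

Combine the parallel branches: R_p = (1/14.1 + 1/1.74)⁻¹ = 1.549 kΩ.
Node voltage V_A = V_s · R_p/(R_s + R_p) = 3.96 × 0.4045 = 1.602 V.
Branch current I = V_A/R_H = 1.602/1.74 = 0.9206 mA.

I ≈ 0.921 mA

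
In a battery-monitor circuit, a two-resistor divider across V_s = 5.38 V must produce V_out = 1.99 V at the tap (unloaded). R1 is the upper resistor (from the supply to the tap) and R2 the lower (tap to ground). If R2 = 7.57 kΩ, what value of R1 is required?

Required fraction k = V_out/V_s = 0.3699.
So R1 = R2 · (V_s/V_out − 1) = 7.57 × (5.38/1.99 − 1) = 7.57 × 1.704 = 12.90 kΩ.

R1 ≈ 12.9 kΩ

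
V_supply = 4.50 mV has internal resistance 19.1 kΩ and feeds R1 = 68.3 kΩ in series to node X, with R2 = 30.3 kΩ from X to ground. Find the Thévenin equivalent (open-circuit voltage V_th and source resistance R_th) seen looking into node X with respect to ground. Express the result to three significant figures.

V_th ≈ 1.16 mV, R_th ≈ 22.5 kΩ

R1' = 19.1 + 68.3 = 87.40 kΩ (source resistance + R1).
V_th is the unloaded tap voltage: V_supply · R2/(R1'+R2) = 4.50 × 0.2574 = 1.158 mV.
Looking into X with the source shorted: R_th = R1'·R2/(R1'+R2) = 87.40 × 30.3/117.7 = 22.50 kΩ.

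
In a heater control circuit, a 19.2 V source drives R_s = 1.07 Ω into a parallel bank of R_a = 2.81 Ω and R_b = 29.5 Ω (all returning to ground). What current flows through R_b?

I ≈ 0.459 A

Equivalent of the parallel group: R_p = 2.566 Ω.
V_A = 19.2 × 2.566/3.636 = 13.55 V.
Branch current I = V_A/R_b = 13.55/29.5 = 0.4593 A.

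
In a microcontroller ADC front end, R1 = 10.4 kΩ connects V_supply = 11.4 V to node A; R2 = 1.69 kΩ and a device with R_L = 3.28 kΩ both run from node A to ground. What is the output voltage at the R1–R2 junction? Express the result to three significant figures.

V_out ≈ 1.10 V

First combine the lower leg with the load: R2 ‖ R_L = 1.115 kΩ.
Then V_out = V_supply · R2'/(R1 + R2') = 11.4 × 1.115/11.52 = 1.104 V.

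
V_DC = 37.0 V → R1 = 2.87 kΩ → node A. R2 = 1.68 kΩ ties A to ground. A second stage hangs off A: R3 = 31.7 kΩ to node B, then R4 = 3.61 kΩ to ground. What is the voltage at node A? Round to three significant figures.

V_A ≈ 13.3 V

Node A sees R2 in parallel with the series input of stage 2, R3 + R4 = 35.31 kΩ.
Effective lower resistance at A: R2 ‖ 35.31 = 1.604 kΩ.
V_A = 37.0 × 1.604/(2.87 + 1.604) = 13.26 V.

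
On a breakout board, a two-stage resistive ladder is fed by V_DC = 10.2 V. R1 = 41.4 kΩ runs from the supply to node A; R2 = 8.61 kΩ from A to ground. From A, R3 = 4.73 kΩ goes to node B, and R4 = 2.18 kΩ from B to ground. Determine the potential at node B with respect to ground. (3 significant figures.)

The second stage (R3 + R4 = 6.910 kΩ) loads node A in parallel with R2.
Effective lower resistance at A: R2 ‖ 6.910 = 3.833 kΩ.
So V_A = 10.2 × 0.08475 = 0.8644 V.
Then the unloaded second divider: V_B = V_A × R4/(R3+R4) = 0.8644 × 0.3155 = 0.2727 V.

V_B ≈ 0.273 V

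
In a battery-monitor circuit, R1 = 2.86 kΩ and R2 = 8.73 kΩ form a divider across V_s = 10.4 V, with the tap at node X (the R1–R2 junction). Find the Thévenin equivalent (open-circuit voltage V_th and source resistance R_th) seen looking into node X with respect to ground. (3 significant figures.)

V_th ≈ 7.83 V, R_th ≈ 2.15 kΩ

V_th is the unloaded tap voltage: V_s · R2/(R1+R2) = 10.4 × 0.7532 = 7.834 V.
With V_s suppressed (replaced by a short), R_th = R1 ‖ R2 = (2.860 × 8.73)/(2.860 + 8.73) = 2.154 kΩ.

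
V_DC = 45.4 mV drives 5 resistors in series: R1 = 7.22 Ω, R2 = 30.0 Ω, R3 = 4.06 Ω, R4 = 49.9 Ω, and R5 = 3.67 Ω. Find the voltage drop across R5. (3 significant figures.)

V ≈ 1.76 mV

ΣR = 7.22 + 30.0 + 4.06 + 49.9 + 3.67 = 94.85 Ω.
V = V_DC · R/ΣR = 45.4 × 0.03869 = 1.757 mV.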